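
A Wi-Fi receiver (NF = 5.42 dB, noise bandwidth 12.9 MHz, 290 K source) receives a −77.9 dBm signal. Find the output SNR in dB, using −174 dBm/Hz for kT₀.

Noise floor: N = −174 + 10 log₁₀(B) + NF
10 log₁₀(1.29×10⁷) = 71.11 dB
N = −174 + 71.11 + 5.42 = −97.47 dBm
SNR = P_sig − N = −77.9 − (−97.47) = 19.57 dB → 19.6 dB

19.6 dB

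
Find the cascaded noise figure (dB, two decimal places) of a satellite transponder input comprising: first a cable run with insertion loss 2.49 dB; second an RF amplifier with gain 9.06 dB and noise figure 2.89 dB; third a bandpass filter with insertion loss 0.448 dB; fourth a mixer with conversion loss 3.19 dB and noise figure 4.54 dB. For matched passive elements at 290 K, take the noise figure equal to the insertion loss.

Convert to linear (a loss of L dB is a gain of −L dB): F_i = 10^(NF_i/10), G_i = 10^(G_i,dB/10)
  Stage 1: F_1 = 10^(2.49/10) = 1.774, G_1 = 10^(−2.49/10) = 0.5636
  Stage 2: F_2 = 10^(2.89/10) = 1.945, G_2 = 10^(9.06/10) = 8.054
  Stage 3: F_3 = 10^(0.448/10) = 1.109, G_3 = 10^(−0.448/10) = 0.9020
  Stage 4: F_4 = 10^(4.54/10) = 2.844, G_4 = 10^(−3.19/10) = 0.4797
Friis cascade:
  F = 1.774 + (1.945 − 1)/0.5636 + (1.109 − 1)/4.539 + (2.844 − 1)/4.094 = 3.926
NF = 10 log₁₀(3.926) = 5.94 dB

5.94 dB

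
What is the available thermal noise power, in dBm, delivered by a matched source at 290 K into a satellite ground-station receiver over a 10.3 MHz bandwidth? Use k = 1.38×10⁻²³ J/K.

P_n = kTB = 1.38×10⁻²³ × 290 × 1.03×10⁷ = 4.12×10⁻¹⁴ W
In dBm: 10 log₁₀(4.12×10⁻¹⁴ / 10⁻³) = −103.8 dBm

−103.8 dBm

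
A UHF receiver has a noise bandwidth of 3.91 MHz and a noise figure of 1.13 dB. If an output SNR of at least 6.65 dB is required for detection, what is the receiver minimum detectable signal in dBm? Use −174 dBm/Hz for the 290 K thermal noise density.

Sensitivity = −174 + 10 log₁₀(B) + NF + SNR_min
= −174 + 65.92 + 1.13 + 6.65
= −100.30 dBm → −100.3 dBm

−100.3 dBm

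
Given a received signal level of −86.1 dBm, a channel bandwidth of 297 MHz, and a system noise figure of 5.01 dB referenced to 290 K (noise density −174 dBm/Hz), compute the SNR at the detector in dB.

−1.8 dB

Noise floor: N = −174 + 10 log₁₀(B) + NF
10 log₁₀(2.97×10⁸) = 84.73 dB
N = −174 + 84.73 + 5.01 = −84.26 dBm
SNR = P_sig − N = −86.1 − (−84.26) = −1.84 dB → −1.8 dB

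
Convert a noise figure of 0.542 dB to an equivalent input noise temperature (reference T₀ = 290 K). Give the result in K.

38.5 K

F = 10^(0.542/10) = 1.13292
T_e = (F − 1)·T₀ = (1.13292 − 1) × 290 = 38.5 K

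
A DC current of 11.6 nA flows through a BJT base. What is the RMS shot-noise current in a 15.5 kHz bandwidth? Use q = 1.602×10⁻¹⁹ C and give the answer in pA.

I_n = √(2qI·B)
2qI·B = 2 × 1.602×10⁻¹⁹ × 1.16×10⁻⁸ × 1.55×10⁴ = 5.76×10⁻²³ A²
I_n = √(5.76×10⁻²³) = 7.59×10⁻¹² A = 7.59 pA

7.59 pA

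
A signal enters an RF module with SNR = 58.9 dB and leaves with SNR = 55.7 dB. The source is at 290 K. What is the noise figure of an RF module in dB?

3.2 dB

NF (dB) = SNR_in(dB) − SNR_out(dB) when the source is at T₀
NF = 58.9 − 55.7 = 3.2 dB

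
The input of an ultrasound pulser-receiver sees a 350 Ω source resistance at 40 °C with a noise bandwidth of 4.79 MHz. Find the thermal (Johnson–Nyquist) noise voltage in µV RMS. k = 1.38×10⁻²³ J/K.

5.38 µV

T = 40 °C + 273.15 = 313.15 K
V_n = √(4kTRB)
4kTRB = 4 × 1.38×10⁻²³ × 313.15 × 3.50×10² × 4.79×10⁶ = 2.90×10⁻¹¹ V²
V_n = √(2.90×10⁻¹¹) = 5.38×10⁻⁶ V = 5.38 µV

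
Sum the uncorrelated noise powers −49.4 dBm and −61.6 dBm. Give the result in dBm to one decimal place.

−49.1 dBm

Convert to linear, add, convert back:
P₁ = 1.15×10⁻⁸ W, P₂ = 6.92×10⁻¹⁰ W
P_tot = 1.22×10⁻⁸ W → 10 log₁₀(P_tot / 10⁻³) = −49.1 dBm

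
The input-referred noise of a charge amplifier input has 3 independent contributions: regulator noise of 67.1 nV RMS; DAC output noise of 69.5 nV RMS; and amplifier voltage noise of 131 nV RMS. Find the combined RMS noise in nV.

163 nV

Uncorrelated sources add in power (mean-square): V_tot = √(ΣV_i²)
V_tot = √[(6.71×10⁻⁸)² + (6.95×10⁻⁸)² + (1.31×10⁻⁷)²] = 1.63×10⁻⁷ V = 163 nV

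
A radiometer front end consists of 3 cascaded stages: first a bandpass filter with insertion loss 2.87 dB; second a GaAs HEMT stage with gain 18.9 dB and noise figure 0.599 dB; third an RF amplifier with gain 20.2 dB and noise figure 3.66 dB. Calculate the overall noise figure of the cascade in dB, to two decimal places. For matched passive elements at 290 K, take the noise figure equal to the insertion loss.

3.53 dB

Convert to linear (a loss of L dB is a gain of −L dB): F_i = 10^(NF_i/10), G_i = 10^(G_i,dB/10)
  Stage 1: F_1 = 10^(2.87/10) = 1.936, G_1 = 10^(−2.87/10) = 0.5164
  Stage 2: F_2 = 10^(0.599/10) = 1.148, G_2 = 10^(18.9/10) = 77.62
  Stage 3: F_3 = 10^(3.66/10) = 2.323, G_3 = 10^(20.2/10) = 104.7
Friis cascade:
  F = 1.936 + (1.148 − 1)/0.5164 + (2.323 − 1)/40.09 = 2.256
NF = 10 log₁₀(2.256) = 3.53 dB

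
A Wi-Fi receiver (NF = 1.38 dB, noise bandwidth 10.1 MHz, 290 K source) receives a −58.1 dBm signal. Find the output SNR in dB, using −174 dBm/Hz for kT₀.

Noise floor: N = −174 + 10 log₁₀(B) + NF
10 log₁₀(1.01×10⁷) = 70.04 dB
N = −174 + 70.04 + 1.38 = −102.58 dBm
SNR = P_sig − N = −58.1 − (−102.58) = 44.48 dB → 44.5 dB

44.5 dB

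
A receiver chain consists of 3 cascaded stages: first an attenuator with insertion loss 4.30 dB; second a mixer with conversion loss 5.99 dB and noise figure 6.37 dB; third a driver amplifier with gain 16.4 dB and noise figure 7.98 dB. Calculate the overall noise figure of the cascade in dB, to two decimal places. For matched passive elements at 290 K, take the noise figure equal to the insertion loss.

Convert to linear (a loss of L dB is a gain of −L dB): F_i = 10^(NF_i/10), G_i = 10^(G_i,dB/10)
  Stage 1: F_1 = 10^(4.30/10) = 2.692, G_1 = 10^(−4.30/10) = 0.3715
  Stage 2: F_2 = 10^(6.37/10) = 4.335, G_2 = 10^(−5.99/10) = 0.2518
  Stage 3: F_3 = 10^(7.98/10) = 6.281, G_3 = 10^(16.4/10) = 43.65
Friis cascade:
  F = 2.692 + (4.335 − 1)/0.3715 + (6.281 − 1)/0.09354 = 68.12
NF = 10 log₁₀(68.12) = 18.33 dB

18.33 dB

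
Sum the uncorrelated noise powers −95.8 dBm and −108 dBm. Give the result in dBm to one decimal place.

Convert to linear, add, convert back:
P₁ = 2.63×10⁻¹³ W, P₂ = 1.58×10⁻¹⁴ W
P_tot = 2.79×10⁻¹³ W → 10 log₁₀(P_tot / 10⁻³) = −95.5 dBm

−95.5 dBm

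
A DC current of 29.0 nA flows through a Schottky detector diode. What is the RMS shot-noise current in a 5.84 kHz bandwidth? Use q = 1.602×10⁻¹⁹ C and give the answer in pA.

I_n = √(2qI·B)
2qI·B = 2 × 1.602×10⁻¹⁹ × 2.90×10⁻⁸ × 5.84×10³ = 5.43×10⁻²³ A²
I_n = √(5.43×10⁻²³) = 7.37×10⁻¹² A = 7.37 pA

7.37 pA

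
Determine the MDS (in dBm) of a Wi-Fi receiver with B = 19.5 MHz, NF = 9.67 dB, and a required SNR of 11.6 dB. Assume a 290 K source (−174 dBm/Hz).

Sensitivity = −174 + 10 log₁₀(B) + NF + SNR_min
= −174 + 72.9 + 9.67 + 11.6
= −79.83 dBm → −79.8 dBm

−79.8 dBm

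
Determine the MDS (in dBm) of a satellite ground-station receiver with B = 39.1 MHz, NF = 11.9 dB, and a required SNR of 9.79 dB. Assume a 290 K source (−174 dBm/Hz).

Sensitivity = −174 + 10 log₁₀(B) + NF + SNR_min
= −174 + 75.92 + 11.9 + 9.79
= −76.39 dBm → −76.4 dBm

−76.4 dBm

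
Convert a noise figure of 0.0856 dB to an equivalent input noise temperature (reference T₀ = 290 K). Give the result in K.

5.77 K

F = 10^(0.0856/10) = 1.01991
T_e = (F − 1)·T₀ = (1.01991 − 1) × 290 = 5.77 K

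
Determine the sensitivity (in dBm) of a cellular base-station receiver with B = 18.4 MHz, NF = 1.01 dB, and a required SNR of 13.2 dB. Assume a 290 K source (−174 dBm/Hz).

−87.1 dBm

Sensitivity = −174 + 10 log₁₀(B) + NF + SNR_min
= −174 + 72.65 + 1.01 + 13.2
= −87.14 dBm → −87.1 dBm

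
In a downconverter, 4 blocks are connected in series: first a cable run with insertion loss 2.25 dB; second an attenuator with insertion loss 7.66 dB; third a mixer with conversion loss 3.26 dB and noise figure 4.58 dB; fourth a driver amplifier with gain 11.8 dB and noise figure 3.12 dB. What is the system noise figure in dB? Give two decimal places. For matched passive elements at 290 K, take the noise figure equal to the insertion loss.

Convert to linear (a loss of L dB is a gain of −L dB): F_i = 10^(NF_i/10), G_i = 10^(G_i,dB/10)
  Stage 1: F_1 = 10^(2.25/10) = 1.679, G_1 = 10^(−2.25/10) = 0.5957
  Stage 2: F_2 = 10^(7.66/10) = 5.834, G_2 = 10^(−7.66/10) = 0.1714
  Stage 3: F_3 = 10^(4.58/10) = 2.871, G_3 = 10^(−3.26/10) = 0.4721
  Stage 4: F_4 = 10^(3.12/10) = 2.051, G_4 = 10^(11.8/10) = 15.14
Friis cascade:
  F = 1.679 + (5.834 − 1)/0.5957 + (2.871 − 1)/0.1021 + (2.051 − 1)/0.04819 = 49.93
NF = 10 log₁₀(49.93) = 16.98 dB

16.98 dB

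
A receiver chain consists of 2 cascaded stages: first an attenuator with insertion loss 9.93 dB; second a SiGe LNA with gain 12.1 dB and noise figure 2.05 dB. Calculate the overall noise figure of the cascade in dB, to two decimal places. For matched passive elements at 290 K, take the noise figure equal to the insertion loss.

Convert to linear (a loss of L dB is a gain of −L dB): F_i = 10^(NF_i/10), G_i = 10^(G_i,dB/10)
  Stage 1: F_1 = 10^(9.93/10) = 9.840, G_1 = 10^(−9.93/10) = 0.1016
  Stage 2: F_2 = 10^(2.05/10) = 1.603, G_2 = 10^(12.1/10) = 16.22
Friis cascade:
  F = 9.840 + (1.603 − 1)/0.1016 = 15.78
NF = 10 log₁₀(15.78) = 11.98 dB

11.98 dB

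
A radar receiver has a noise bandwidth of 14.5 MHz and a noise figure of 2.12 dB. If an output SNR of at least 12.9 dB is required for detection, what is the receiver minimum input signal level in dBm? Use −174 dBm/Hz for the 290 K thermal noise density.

Sensitivity = −174 + 10 log₁₀(B) + NF + SNR_min
= −174 + 71.61 + 2.12 + 12.9
= −87.37 dBm → −87.4 dBm

−87.4 dBm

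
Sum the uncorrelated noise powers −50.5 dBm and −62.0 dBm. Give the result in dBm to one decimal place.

−50.2 dBm

Convert to linear, add, convert back:
P₁ = 8.91×10⁻⁹ W, P₂ = 6.31×10⁻¹⁰ W
P_tot = 9.54×10⁻⁹ W → 10 log₁₀(P_tot / 10⁻³) = −50.2 dBm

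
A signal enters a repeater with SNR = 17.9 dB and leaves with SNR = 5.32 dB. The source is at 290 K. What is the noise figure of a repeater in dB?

12.58 dB

NF (dB) = SNR_in(dB) − SNR_out(dB) when the source is at T₀
NF = 17.9 − 5.32 = 12.58 dB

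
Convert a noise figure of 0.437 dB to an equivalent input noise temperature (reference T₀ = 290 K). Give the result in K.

F = 10^(0.437/10) = 1.10586
T_e = (F − 1)·T₀ = (1.10586 − 1) × 290 = 30.7 K

30.7 K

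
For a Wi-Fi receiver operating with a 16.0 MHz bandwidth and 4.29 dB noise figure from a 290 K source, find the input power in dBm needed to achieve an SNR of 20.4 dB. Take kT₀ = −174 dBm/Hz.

−77.3 dBm

Sensitivity = −174 + 10 log₁₀(B) + NF + SNR_min
= −174 + 72.04 + 4.29 + 20.4
= −77.27 dBm → −77.3 dBm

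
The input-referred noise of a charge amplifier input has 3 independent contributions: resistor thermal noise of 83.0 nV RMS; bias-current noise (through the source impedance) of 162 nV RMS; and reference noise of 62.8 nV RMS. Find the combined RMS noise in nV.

Uncorrelated sources add in power (mean-square): V_tot = √(ΣV_i²)
V_tot = √[(8.30×10⁻⁸)² + (1.62×10⁻⁷)² + (6.28×10⁻⁸)²] = 1.93×10⁻⁷ V = 193 nV

193 nV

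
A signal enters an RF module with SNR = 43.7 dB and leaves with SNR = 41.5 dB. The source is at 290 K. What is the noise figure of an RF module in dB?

2.2 dB

NF (dB) = SNR_in(dB) − SNR_out(dB) when the source is at T₀
NF = 43.7 − 41.5 = 2.2 dB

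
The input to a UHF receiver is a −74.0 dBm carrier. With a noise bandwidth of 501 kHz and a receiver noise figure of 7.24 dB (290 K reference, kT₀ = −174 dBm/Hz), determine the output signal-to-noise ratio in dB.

35.8 dB

Noise floor: N = −174 + 10 log₁₀(B) + NF
10 log₁₀(5.01×10⁵) = 57 dB
N = −174 + 57 + 7.24 = −109.76 dBm
SNR = P_sig − N = −74.0 − (−109.76) = 35.76 dB → 35.8 dB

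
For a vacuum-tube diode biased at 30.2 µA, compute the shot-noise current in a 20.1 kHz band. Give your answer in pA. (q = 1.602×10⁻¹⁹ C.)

441 pA

I_n = √(2qI·B)
2qI·B = 2 × 1.602×10⁻¹⁹ × 3.02×10⁻⁵ × 2.01×10⁴ = 1.94×10⁻¹⁹ A²
I_n = √(1.94×10⁻¹⁹) = 4.41×10⁻¹⁰ A = 441 pA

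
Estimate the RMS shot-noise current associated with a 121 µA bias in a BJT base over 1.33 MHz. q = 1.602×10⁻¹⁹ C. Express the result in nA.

I_n = √(2qI·B)
2qI·B = 2 × 1.602×10⁻¹⁹ × 1.21×10⁻⁴ × 1.33×10⁶ = 5.16×10⁻¹⁷ A²
I_n = √(5.16×10⁻¹⁷) = 7.18×10⁻⁹ A = 7.18 nA

7.18 nA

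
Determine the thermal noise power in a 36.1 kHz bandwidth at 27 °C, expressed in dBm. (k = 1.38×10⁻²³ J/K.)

−128.3 dBm

T = 27 °C + 273.15 = 300.15 K
P_n = kTB = 1.38×10⁻²³ × 300.15 × 3.61×10⁴ = 1.50×10⁻¹⁶ W
In dBm: 10 log₁₀(1.50×10⁻¹⁶ / 10⁻³) = −128.3 dBm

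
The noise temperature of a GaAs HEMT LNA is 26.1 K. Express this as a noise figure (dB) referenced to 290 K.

0.374 dB

F = 1 + T_e/T₀ = 1 + 26.1/290 = 1.09
NF = 10 log₁₀(1.09) = 0.374 dB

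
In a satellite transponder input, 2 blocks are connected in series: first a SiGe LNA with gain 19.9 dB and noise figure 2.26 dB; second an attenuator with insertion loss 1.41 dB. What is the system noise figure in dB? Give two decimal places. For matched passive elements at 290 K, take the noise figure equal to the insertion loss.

2.27 dB

Convert to linear (a loss of L dB is a gain of −L dB): F_i = 10^(NF_i/10), G_i = 10^(G_i,dB/10)
  Stage 1: F_1 = 10^(2.26/10) = 1.683, G_1 = 10^(19.9/10) = 97.72
  Stage 2: F_2 = 10^(1.41/10) = 1.384, G_2 = 10^(−1.41/10) = 0.7228
Friis cascade:
  F = 1.683 + (1.384 − 1)/97.72 = 1.687
NF = 10 log₁₀(1.687) = 2.27 dB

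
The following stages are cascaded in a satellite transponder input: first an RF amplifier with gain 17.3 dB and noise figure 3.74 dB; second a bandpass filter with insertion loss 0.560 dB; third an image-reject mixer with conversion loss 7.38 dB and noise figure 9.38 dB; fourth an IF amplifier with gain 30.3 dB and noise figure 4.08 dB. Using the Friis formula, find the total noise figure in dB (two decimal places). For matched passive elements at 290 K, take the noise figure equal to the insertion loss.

4.33 dB

Convert to linear (a loss of L dB is a gain of −L dB): F_i = 10^(NF_i/10), G_i = 10^(G_i,dB/10)
  Stage 1: F_1 = 10^(3.74/10) = 2.366, G_1 = 10^(17.3/10) = 53.70
  Stage 2: F_2 = 10^(0.560/10) = 1.138, G_2 = 10^(−0.560/10) = 0.8790
  Stage 3: F_3 = 10^(9.38/10) = 8.670, G_3 = 10^(−7.38/10) = 0.1828
  Stage 4: F_4 = 10^(4.08/10) = 2.559, G_4 = 10^(30.3/10) = 1072
Friis cascade:
  F = 2.366 + (1.138 − 1)/53.70 + (8.670 − 1)/47.21 + (2.559 − 1)/8.630 = 2.712
NF = 10 log₁₀(2.712) = 4.33 dB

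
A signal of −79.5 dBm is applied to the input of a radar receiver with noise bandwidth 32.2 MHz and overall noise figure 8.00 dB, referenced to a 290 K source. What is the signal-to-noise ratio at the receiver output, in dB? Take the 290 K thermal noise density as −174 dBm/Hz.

11.4 dB

Noise floor: N = −174 + 10 log₁₀(B) + NF
10 log₁₀(3.22×10⁷) = 75.08 dB
N = −174 + 75.08 + 8.00 = −90.92 dBm
SNR = P_sig − N = −79.5 − (−90.92) = 11.42 dB → 11.4 dB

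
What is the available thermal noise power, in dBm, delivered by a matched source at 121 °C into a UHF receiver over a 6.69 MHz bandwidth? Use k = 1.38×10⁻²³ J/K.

T = 121 °C + 273.15 = 394.15 K
P_n = kTB = 1.38×10⁻²³ × 394.15 × 6.69×10⁶ = 3.64×10⁻¹⁴ W
In dBm: 10 log₁₀(3.64×10⁻¹⁴ / 10⁻³) = −104.4 dBm

−104.4 dBm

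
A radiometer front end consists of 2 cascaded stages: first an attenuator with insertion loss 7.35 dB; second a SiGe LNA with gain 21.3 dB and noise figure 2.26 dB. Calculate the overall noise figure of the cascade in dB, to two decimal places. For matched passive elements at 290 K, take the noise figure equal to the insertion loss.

9.61 dB

Convert to linear (a loss of L dB is a gain of −L dB): F_i = 10^(NF_i/10), G_i = 10^(G_i,dB/10)
  Stage 1: F_1 = 10^(7.35/10) = 5.433, G_1 = 10^(−7.35/10) = 0.1841
  Stage 2: F_2 = 10^(2.26/10) = 1.683, G_2 = 10^(21.3/10) = 134.9
Friis cascade:
  F = 5.433 + (1.683 − 1)/0.1841 = 9.141
NF = 10 log₁₀(9.141) = 9.61 dB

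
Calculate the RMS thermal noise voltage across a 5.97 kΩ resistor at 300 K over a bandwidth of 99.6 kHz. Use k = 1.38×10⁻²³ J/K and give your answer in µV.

V_n = √(4kTRB)
4kTRB = 4 × 1.38×10⁻²³ × 300 × 5.97×10³ × 9.96×10⁴ = 9.85×10⁻¹² V²
V_n = √(9.85×10⁻¹²) = 3.14×10⁻⁶ V = 3.14 µV

3.14 µV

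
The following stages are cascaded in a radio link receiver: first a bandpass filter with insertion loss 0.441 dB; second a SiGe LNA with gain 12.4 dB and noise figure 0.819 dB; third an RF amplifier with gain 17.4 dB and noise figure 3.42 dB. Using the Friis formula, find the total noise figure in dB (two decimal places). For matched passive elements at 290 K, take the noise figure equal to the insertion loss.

1.50 dB

Convert to linear (a loss of L dB is a gain of −L dB): F_i = 10^(NF_i/10), G_i = 10^(G_i,dB/10)
  Stage 1: F_1 = 10^(0.441/10) = 1.107, G_1 = 10^(−0.441/10) = 0.9034
  Stage 2: F_2 = 10^(0.819/10) = 1.208, G_2 = 10^(12.4/10) = 17.38
  Stage 3: F_3 = 10^(3.42/10) = 2.198, G_3 = 10^(17.4/10) = 54.95
Friis cascade:
  F = 1.107 + (1.208 − 1)/0.9034 + (2.198 − 1)/15.70 = 1.413
NF = 10 log₁₀(1.413) = 1.50 dB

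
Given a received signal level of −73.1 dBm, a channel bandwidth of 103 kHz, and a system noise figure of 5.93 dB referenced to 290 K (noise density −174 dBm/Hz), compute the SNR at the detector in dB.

Noise floor: N = −174 + 10 log₁₀(B) + NF
10 log₁₀(1.03×10⁵) = 50.13 dB
N = −174 + 50.13 + 5.93 = −117.94 dBm
SNR = P_sig − N = −73.1 − (−117.94) = 44.84 dB → 44.8 dB

44.8 dB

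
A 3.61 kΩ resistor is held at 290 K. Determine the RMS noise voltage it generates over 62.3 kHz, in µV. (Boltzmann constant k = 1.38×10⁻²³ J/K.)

V_n = √(4kTRB)
4kTRB = 4 × 1.38×10⁻²³ × 290 × 3.61×10³ × 6.23×10⁴ = 3.60×10⁻¹² V²
V_n = √(3.60×10⁻¹²) = 1.90×10⁻⁶ V = 1.90 µV

1.90 µV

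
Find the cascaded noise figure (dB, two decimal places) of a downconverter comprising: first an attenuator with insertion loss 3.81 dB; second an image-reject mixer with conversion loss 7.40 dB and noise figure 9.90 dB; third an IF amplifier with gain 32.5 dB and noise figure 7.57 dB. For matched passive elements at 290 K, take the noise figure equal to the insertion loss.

19.33 dB

Convert to linear (a loss of L dB is a gain of −L dB): F_i = 10^(NF_i/10), G_i = 10^(G_i,dB/10)
  Stage 1: F_1 = 10^(3.81/10) = 2.404, G_1 = 10^(−3.81/10) = 0.4159
  Stage 2: F_2 = 10^(9.90/10) = 9.772, G_2 = 10^(−7.40/10) = 0.1820
  Stage 3: F_3 = 10^(7.57/10) = 5.715, G_3 = 10^(32.5/10) = 1778
Friis cascade:
  F = 2.404 + (9.772 − 1)/0.4159 + (5.715 − 1)/0.07568 = 85.79
NF = 10 log₁₀(85.79) = 19.33 dB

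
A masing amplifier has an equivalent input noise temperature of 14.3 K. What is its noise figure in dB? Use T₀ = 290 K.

0.209 dB

F = 1 + T_e/T₀ = 1 + 14.3/290 = 1.04931
NF = 10 log₁₀(1.04931) = 0.209 dB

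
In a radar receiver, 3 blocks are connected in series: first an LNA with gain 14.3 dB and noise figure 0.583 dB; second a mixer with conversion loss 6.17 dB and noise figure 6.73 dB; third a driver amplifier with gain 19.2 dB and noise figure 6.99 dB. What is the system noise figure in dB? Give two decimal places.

Convert to linear (a loss of L dB is a gain of −L dB): F_i = 10^(NF_i/10), G_i = 10^(G_i,dB/10)
  Stage 1: F_1 = 10^(0.583/10) = 1.144, G_1 = 10^(14.3/10) = 26.92
  Stage 2: F_2 = 10^(6.73/10) = 4.710, G_2 = 10^(−6.17/10) = 0.2415
  Stage 3: F_3 = 10^(6.99/10) = 5.000, G_3 = 10^(19.2/10) = 83.18
Friis cascade:
  F = 1.144 + (4.710 − 1)/26.92 + (5.000 − 1)/6.501 = 1.897
NF = 10 log₁₀(1.897) = 2.78 dB

2.78 dB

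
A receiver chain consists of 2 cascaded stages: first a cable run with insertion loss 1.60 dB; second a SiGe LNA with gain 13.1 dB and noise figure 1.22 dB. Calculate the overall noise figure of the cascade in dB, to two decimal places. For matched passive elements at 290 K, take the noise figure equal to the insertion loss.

Convert to linear (a loss of L dB is a gain of −L dB): F_i = 10^(NF_i/10), G_i = 10^(G_i,dB/10)
  Stage 1: F_1 = 10^(1.60/10) = 1.445, G_1 = 10^(−1.60/10) = 0.6918
  Stage 2: F_2 = 10^(1.22/10) = 1.324, G_2 = 10^(13.1/10) = 20.42
Friis cascade:
  F = 1.445 + (1.324 − 1)/0.6918 = 1.914
NF = 10 log₁₀(1.914) = 2.82 dB

2.82 dB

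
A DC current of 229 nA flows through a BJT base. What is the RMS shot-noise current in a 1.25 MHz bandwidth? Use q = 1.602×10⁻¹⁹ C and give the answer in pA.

I_n = √(2qI·B)
2qI·B = 2 × 1.602×10⁻¹⁹ × 2.29×10⁻⁷ × 1.25×10⁶ = 9.17×10⁻²⁰ A²
I_n = √(9.17×10⁻²⁰) = 3.03×10⁻¹⁰ A = 303 pA

303 pA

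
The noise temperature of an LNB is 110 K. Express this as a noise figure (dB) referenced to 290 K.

1.40 dB

F = 1 + T_e/T₀ = 1 + 110/290 = 1.37931
NF = 10 log₁₀(1.37931) = 1.40 dB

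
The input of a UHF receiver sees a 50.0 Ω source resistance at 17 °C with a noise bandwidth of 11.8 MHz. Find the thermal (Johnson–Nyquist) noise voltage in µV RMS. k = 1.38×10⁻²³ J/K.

3.07 µV

T = 17 °C + 273.15 = 290.15 K
V_n = √(4kTRB)
4kTRB = 4 × 1.38×10⁻²³ × 290.15 × 5.00×10¹ × 1.18×10⁷ = 9.45×10⁻¹² V²
V_n = √(9.45×10⁻¹²) = 3.07×10⁻⁶ V = 3.07 µV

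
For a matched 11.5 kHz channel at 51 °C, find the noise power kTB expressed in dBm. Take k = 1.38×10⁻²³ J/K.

T = 51 °C + 273.15 = 324.15 K
P_n = kTB = 1.38×10⁻²³ × 324.15 × 1.15×10⁴ = 5.14×10⁻¹⁷ W
In dBm: 10 log₁₀(5.14×10⁻¹⁷ / 10⁻³) = −132.9 dBm

−132.9 dBm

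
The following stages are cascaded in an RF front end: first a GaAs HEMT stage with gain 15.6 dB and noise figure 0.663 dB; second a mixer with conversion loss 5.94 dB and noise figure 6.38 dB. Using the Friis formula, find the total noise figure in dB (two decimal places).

0.99 dB

Convert to linear (a loss of L dB is a gain of −L dB): F_i = 10^(NF_i/10), G_i = 10^(G_i,dB/10)
  Stage 1: F_1 = 10^(0.663/10) = 1.165, G_1 = 10^(15.6/10) = 36.31
  Stage 2: F_2 = 10^(6.38/10) = 4.345, G_2 = 10^(−5.94/10) = 0.2547
Friis cascade:
  F = 1.165 + (4.345 − 1)/36.31 = 1.257
NF = 10 log₁₀(1.257) = 0.99 dB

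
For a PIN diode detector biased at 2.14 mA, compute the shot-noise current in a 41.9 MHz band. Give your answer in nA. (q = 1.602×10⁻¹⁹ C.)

I_n = √(2qI·B)
2qI·B = 2 × 1.602×10⁻¹⁹ × 2.14×10⁻³ × 4.19×10⁷ = 2.87×10⁻¹⁴ A²
I_n = √(2.87×10⁻¹⁴) = 1.69×10⁻⁷ A = 169 nA

169 nA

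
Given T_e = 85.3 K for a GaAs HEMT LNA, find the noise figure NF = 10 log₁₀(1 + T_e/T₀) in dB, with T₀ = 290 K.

1.12 dB

F = 1 + T_e/T₀ = 1 + 85.3/290 = 1.29414
NF = 10 log₁₀(1.29414) = 1.12 dB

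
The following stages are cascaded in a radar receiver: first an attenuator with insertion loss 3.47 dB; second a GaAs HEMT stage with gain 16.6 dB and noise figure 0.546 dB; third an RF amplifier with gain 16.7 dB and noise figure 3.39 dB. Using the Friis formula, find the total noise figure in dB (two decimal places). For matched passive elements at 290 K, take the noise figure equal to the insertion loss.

Convert to linear (a loss of L dB is a gain of −L dB): F_i = 10^(NF_i/10), G_i = 10^(G_i,dB/10)
  Stage 1: F_1 = 10^(3.47/10) = 2.223, G_1 = 10^(−3.47/10) = 0.4498
  Stage 2: F_2 = 10^(0.546/10) = 1.134, G_2 = 10^(16.6/10) = 45.71
  Stage 3: F_3 = 10^(3.39/10) = 2.183, G_3 = 10^(16.7/10) = 46.77
Friis cascade:
  F = 2.223 + (1.134 − 1)/0.4498 + (2.183 − 1)/20.56 = 2.579
NF = 10 log₁₀(2.579) = 4.11 dB

4.11 dB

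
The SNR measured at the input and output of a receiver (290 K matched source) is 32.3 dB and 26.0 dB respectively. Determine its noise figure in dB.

NF (dB) = SNR_in(dB) − SNR_out(dB) when the source is at T₀
NF = 32.3 − 26.0 = 6.3 dB

6.3 dB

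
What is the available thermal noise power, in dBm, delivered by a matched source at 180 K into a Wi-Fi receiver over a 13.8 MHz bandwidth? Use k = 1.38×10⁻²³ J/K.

−104.6 dBm

P_n = kTB = 1.38×10⁻²³ × 180 × 1.38×10⁷ = 3.43×10⁻¹⁴ W
In dBm: 10 log₁₀(3.43×10⁻¹⁴ / 10⁻³) = −104.6 dBm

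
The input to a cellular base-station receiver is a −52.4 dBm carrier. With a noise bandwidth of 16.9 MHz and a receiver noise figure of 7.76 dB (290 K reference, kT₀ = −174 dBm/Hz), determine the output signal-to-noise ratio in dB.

41.6 dB

Noise floor: N = −174 + 10 log₁₀(B) + NF
10 log₁₀(1.69×10⁷) = 72.28 dB
N = −174 + 72.28 + 7.76 = −93.96 dBm
SNR = P_sig − N = −52.4 − (−93.96) = 41.56 dB → 41.6 dB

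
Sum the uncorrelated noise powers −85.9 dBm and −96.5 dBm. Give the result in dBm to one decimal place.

−85.5 dBm

Convert to linear, add, convert back:
P₁ = 2.57×10⁻¹² W, P₂ = 2.24×10⁻¹³ W
P_tot = 2.79×10⁻¹² W → 10 log₁₀(P_tot / 10⁻³) = −85.5 dBm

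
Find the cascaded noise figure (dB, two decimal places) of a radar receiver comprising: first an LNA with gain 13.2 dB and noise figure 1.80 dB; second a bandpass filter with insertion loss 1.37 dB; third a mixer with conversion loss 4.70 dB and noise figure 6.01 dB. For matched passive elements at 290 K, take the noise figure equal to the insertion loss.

2.37 dB

Convert to linear (a loss of L dB is a gain of −L dB): F_i = 10^(NF_i/10), G_i = 10^(G_i,dB/10)
  Stage 1: F_1 = 10^(1.80/10) = 1.514, G_1 = 10^(13.2/10) = 20.89
  Stage 2: F_2 = 10^(1.37/10) = 1.371, G_2 = 10^(−1.37/10) = 0.7295
  Stage 3: F_3 = 10^(6.01/10) = 3.990, G_3 = 10^(−4.70/10) = 0.3388
Friis cascade:
  F = 1.514 + (1.371 − 1)/20.89 + (3.990 − 1)/15.24 = 1.728
NF = 10 log₁₀(1.728) = 2.37 dB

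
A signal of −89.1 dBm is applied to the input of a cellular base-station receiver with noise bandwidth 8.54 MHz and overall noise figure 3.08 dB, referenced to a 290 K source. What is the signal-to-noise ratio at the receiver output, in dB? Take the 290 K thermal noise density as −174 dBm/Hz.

12.5 dB

Noise floor: N = −174 + 10 log₁₀(B) + NF
10 log₁₀(8.54×10⁶) = 69.31 dB
N = −174 + 69.31 + 3.08 = −101.61 dBm
SNR = P_sig − N = −89.1 − (−101.61) = 12.51 dB → 12.5 dB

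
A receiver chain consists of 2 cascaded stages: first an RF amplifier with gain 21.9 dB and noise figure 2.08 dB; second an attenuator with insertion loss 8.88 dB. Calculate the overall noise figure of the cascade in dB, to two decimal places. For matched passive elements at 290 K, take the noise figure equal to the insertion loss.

2.20 dB

Convert to linear (a loss of L dB is a gain of −L dB): F_i = 10^(NF_i/10), G_i = 10^(G_i,dB/10)
  Stage 1: F_1 = 10^(2.08/10) = 1.614, G_1 = 10^(21.9/10) = 154.9
  Stage 2: F_2 = 10^(8.88/10) = 7.727, G_2 = 10^(−8.88/10) = 0.1294
Friis cascade:
  F = 1.614 + (7.727 − 1)/154.9 = 1.658
NF = 10 log₁₀(1.658) = 2.20 dB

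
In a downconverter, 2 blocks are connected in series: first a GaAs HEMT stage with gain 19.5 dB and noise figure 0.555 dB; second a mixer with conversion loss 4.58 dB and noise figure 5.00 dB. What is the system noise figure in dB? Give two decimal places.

Convert to linear (a loss of L dB is a gain of −L dB): F_i = 10^(NF_i/10), G_i = 10^(G_i,dB/10)
  Stage 1: F_1 = 10^(0.555/10) = 1.136, G_1 = 10^(19.5/10) = 89.13
  Stage 2: F_2 = 10^(5.00/10) = 3.162, G_2 = 10^(−4.58/10) = 0.3483
Friis cascade:
  F = 1.136 + (3.162 − 1)/89.13 = 1.161
NF = 10 log₁₀(1.161) = 0.65 dB

0.65 dB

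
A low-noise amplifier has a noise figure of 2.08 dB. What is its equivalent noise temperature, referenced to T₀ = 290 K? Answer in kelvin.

F = 10^(2.08/10) = 1.61436
T_e = (F − 1)·T₀ = (1.61436 − 1) × 290 = 178 K

178 K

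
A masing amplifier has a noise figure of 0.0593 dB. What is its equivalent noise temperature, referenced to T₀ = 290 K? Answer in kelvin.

3.99 K

F = 10^(0.0593/10) = 1.01375
T_e = (F − 1)·T₀ = (1.01375 − 1) × 290 = 3.99 K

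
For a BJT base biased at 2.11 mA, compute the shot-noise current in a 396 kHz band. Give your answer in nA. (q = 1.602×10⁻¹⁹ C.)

I_n = √(2qI·B)
2qI·B = 2 × 1.602×10⁻¹⁹ × 2.11×10⁻³ × 3.96×10⁵ = 2.68×10⁻¹⁶ A²
I_n = √(2.68×10⁻¹⁶) = 1.64×10⁻⁸ A = 16.4 nA

16.4 nA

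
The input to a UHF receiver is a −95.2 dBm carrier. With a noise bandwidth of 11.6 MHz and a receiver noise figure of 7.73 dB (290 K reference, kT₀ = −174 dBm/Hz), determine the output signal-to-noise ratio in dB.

Noise floor: N = −174 + 10 log₁₀(B) + NF
10 log₁₀(1.16×10⁷) = 70.64 dB
N = −174 + 70.64 + 7.73 = −95.63 dBm
SNR = P_sig − N = −95.2 − (−95.63) = 0.43 dB → 0.4 dB

0.4 dB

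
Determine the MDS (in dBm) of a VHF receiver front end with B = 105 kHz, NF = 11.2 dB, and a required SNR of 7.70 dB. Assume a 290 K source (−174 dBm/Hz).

−104.9 dBm

Sensitivity = −174 + 10 log₁₀(B) + NF + SNR_min
= −174 + 50.21 + 11.2 + 7.70
= −104.89 dBm → −104.9 dBm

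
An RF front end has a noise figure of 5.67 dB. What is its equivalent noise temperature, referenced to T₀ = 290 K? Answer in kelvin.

F = 10^(5.67/10) = 3.68978
T_e = (F − 1)·T₀ = (3.68978 − 1) × 290 = 780 K

780 K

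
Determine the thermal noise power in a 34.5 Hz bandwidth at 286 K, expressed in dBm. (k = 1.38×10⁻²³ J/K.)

P_n = kTB = 1.38×10⁻²³ × 286 × 3.45×10¹ = 1.36×10⁻¹⁹ W
In dBm: 10 log₁₀(1.36×10⁻¹⁹ / 10⁻³) = −158.7 dBm

−158.7 dBm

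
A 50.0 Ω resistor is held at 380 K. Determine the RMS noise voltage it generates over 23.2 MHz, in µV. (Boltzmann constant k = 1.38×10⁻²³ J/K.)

V_n = √(4kTRB)
4kTRB = 4 × 1.38×10⁻²³ × 380 × 5.00×10¹ × 2.32×10⁷ = 2.43×10⁻¹¹ V²
V_n = √(2.43×10⁻¹¹) = 4.93×10⁻⁶ V = 4.93 µV

4.93 µV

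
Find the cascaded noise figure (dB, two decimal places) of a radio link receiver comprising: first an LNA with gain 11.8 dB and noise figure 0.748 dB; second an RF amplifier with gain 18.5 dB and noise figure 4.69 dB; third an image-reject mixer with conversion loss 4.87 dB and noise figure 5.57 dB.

Convert to linear (a loss of L dB is a gain of −L dB): F_i = 10^(NF_i/10), G_i = 10^(G_i,dB/10)
  Stage 1: F_1 = 10^(0.748/10) = 1.188, G_1 = 10^(11.8/10) = 15.14
  Stage 2: F_2 = 10^(4.69/10) = 2.944, G_2 = 10^(18.5/10) = 70.79
  Stage 3: F_3 = 10^(5.57/10) = 3.606, G_3 = 10^(−4.87/10) = 0.3258
Friis cascade:
  F = 1.188 + (2.944 − 1)/15.14 + (3.606 − 1)/1072 = 1.319
NF = 10 log₁₀(1.319) = 1.20 dB

1.20 dB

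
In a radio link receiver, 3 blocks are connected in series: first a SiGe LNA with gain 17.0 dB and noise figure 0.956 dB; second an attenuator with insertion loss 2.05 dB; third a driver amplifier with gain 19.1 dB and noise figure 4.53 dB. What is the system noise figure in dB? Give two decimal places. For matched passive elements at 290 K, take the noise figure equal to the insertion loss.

1.20 dB

Convert to linear (a loss of L dB is a gain of −L dB): F_i = 10^(NF_i/10), G_i = 10^(G_i,dB/10)
  Stage 1: F_1 = 10^(0.956/10) = 1.246, G_1 = 10^(17.0/10) = 50.12
  Stage 2: F_2 = 10^(2.05/10) = 1.603, G_2 = 10^(−2.05/10) = 0.6237
  Stage 3: F_3 = 10^(4.53/10) = 2.838, G_3 = 10^(19.1/10) = 81.28
Friis cascade:
  F = 1.246 + (1.603 − 1)/50.12 + (2.838 − 1)/31.26 = 1.317
NF = 10 log₁₀(1.317) = 1.20 dB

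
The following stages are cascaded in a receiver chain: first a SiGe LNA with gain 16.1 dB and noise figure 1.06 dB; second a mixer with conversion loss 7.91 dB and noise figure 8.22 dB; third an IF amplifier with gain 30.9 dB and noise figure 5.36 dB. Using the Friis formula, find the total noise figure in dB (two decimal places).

Convert to linear (a loss of L dB is a gain of −L dB): F_i = 10^(NF_i/10), G_i = 10^(G_i,dB/10)
  Stage 1: F_1 = 10^(1.06/10) = 1.276, G_1 = 10^(16.1/10) = 40.74
  Stage 2: F_2 = 10^(8.22/10) = 6.637, G_2 = 10^(−7.91/10) = 0.1618
  Stage 3: F_3 = 10^(5.36/10) = 3.436, G_3 = 10^(30.9/10) = 1230
Friis cascade:
  F = 1.276 + (6.637 − 1)/40.74 + (3.436 − 1)/6.592 = 1.784
NF = 10 log₁₀(1.784) = 2.51 dB

2.51 dB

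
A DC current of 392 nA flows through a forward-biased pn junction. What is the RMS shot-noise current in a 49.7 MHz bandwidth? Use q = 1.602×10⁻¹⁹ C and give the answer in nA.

2.50 nA

I_n = √(2qI·B)
2qI·B = 2 × 1.602×10⁻¹⁹ × 3.92×10⁻⁷ × 4.97×10⁷ = 6.24×10⁻¹⁸ A²
I_n = √(6.24×10⁻¹⁸) = 2.50×10⁻⁹ A = 2.50 nA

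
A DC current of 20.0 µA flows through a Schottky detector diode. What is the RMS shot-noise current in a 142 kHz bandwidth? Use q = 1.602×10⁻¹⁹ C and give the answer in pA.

954 pA

I_n = √(2qI·B)
2qI·B = 2 × 1.602×10⁻¹⁹ × 2.00×10⁻⁵ × 1.42×10⁵ = 9.10×10⁻¹⁹ A²
I_n = √(9.10×10⁻¹⁹) = 9.54×10⁻¹⁰ A = 954 pA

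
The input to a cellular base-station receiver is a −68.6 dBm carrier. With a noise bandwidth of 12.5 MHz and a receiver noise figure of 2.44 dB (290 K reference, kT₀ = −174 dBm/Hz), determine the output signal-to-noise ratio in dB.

Noise floor: N = −174 + 10 log₁₀(B) + NF
10 log₁₀(1.25×10⁷) = 70.97 dB
N = −174 + 70.97 + 2.44 = −100.59 dBm
SNR = P_sig − N = −68.6 − (−100.59) = 31.99 dB → 32.0 dB

32.0 dB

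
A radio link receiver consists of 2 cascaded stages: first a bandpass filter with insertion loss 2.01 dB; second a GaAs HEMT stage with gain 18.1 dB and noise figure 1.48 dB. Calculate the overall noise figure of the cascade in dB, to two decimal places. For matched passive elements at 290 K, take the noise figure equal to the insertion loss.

Convert to linear (a loss of L dB is a gain of −L dB): F_i = 10^(NF_i/10), G_i = 10^(G_i,dB/10)
  Stage 1: F_1 = 10^(2.01/10) = 1.589, G_1 = 10^(−2.01/10) = 0.6295
  Stage 2: F_2 = 10^(1.48/10) = 1.406, G_2 = 10^(18.1/10) = 64.57
Friis cascade:
  F = 1.589 + (1.406 − 1)/0.6295 = 2.234
NF = 10 log₁₀(2.234) = 3.49 dB

3.49 dB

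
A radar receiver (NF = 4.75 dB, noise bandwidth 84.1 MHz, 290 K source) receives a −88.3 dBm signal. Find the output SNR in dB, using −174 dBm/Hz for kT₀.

Noise floor: N = −174 + 10 log₁₀(B) + NF
10 log₁₀(8.41×10⁷) = 79.25 dB
N = −174 + 79.25 + 4.75 = −90.00 dBm
SNR = P_sig − N = −88.3 − (−90.00) = 1.70 dB → 1.7 dB

1.7 dB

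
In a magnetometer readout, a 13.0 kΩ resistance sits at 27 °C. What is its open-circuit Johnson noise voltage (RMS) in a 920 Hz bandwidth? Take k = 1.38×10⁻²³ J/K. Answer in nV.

T = 27 °C + 273.15 = 300.15 K
V_n = √(4kTRB)
4kTRB = 4 × 1.38×10⁻²³ × 300.15 × 1.30×10⁴ × 9.20×10² = 1.98×10⁻¹³ V²
V_n = √(1.98×10⁻¹³) = 4.45×10⁻⁷ V = 445 nV

445 nV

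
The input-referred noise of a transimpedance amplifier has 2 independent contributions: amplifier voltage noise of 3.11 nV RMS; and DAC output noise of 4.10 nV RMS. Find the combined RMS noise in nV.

5.15 nV

Uncorrelated sources add in power (mean-square): V_tot = √(ΣV_i²)
V_tot = √[(3.11×10⁻⁹)² + (4.10×10⁻⁹)²] = 5.15×10⁻⁹ V = 5.15 nV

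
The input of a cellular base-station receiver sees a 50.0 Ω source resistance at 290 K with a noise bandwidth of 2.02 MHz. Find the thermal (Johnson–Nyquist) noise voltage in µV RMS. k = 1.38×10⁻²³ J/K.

V_n = √(4kTRB)
4kTRB = 4 × 1.38×10⁻²³ × 290 × 5.00×10¹ × 2.02×10⁶ = 1.62×10⁻¹² V²
V_n = √(1.62×10⁻¹²) = 1.27×10⁻⁶ V = 1.27 µV

1.27 µV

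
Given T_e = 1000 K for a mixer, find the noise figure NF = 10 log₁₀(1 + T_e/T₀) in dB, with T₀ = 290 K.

F = 1 + T_e/T₀ = 1 + 1000/290 = 4.44828
NF = 10 log₁₀(4.44828) = 6.48 dB

6.48 dB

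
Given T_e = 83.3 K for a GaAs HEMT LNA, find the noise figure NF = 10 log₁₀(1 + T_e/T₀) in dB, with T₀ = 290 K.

1.10 dB

F = 1 + T_e/T₀ = 1 + 83.3/290 = 1.28724
NF = 10 log₁₀(1.28724) = 1.10 dB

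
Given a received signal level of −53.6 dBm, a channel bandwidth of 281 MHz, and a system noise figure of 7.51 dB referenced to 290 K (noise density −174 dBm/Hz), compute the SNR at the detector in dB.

28.4 dB

Noise floor: N = −174 + 10 log₁₀(B) + NF
10 log₁₀(2.81×10⁸) = 84.49 dB
N = −174 + 84.49 + 7.51 = −82.00 dBm
SNR = P_sig − N = −53.6 − (−82.00) = 28.40 dB → 28.4 dB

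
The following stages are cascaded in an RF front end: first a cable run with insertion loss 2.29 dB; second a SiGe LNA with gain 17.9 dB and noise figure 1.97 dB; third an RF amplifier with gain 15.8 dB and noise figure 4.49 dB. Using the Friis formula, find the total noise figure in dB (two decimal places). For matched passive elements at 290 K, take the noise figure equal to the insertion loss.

Convert to linear (a loss of L dB is a gain of −L dB): F_i = 10^(NF_i/10), G_i = 10^(G_i,dB/10)
  Stage 1: F_1 = 10^(2.29/10) = 1.694, G_1 = 10^(−2.29/10) = 0.5902
  Stage 2: F_2 = 10^(1.97/10) = 1.574, G_2 = 10^(17.9/10) = 61.66
  Stage 3: F_3 = 10^(4.49/10) = 2.812, G_3 = 10^(15.8/10) = 38.02
Friis cascade:
  F = 1.694 + (1.574 − 1)/0.5902 + (2.812 − 1)/36.39 = 2.717
NF = 10 log₁₀(2.717) = 4.34 dB

4.34 dB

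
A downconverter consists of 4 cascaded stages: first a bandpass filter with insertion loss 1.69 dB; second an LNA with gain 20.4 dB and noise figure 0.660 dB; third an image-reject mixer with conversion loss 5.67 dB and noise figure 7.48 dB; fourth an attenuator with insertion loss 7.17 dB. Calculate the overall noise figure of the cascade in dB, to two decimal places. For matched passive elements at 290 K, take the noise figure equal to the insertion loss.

2.99 dB

Convert to linear (a loss of L dB is a gain of −L dB): F_i = 10^(NF_i/10), G_i = 10^(G_i,dB/10)
  Stage 1: F_1 = 10^(1.69/10) = 1.476, G_1 = 10^(−1.69/10) = 0.6776
  Stage 2: F_2 = 10^(0.660/10) = 1.164, G_2 = 10^(20.4/10) = 109.6
  Stage 3: F_3 = 10^(7.48/10) = 5.598, G_3 = 10^(−5.67/10) = 0.2710
  Stage 4: F_4 = 10^(7.17/10) = 5.212, G_4 = 10^(−7.17/10) = 0.1919
Friis cascade:
  F = 1.476 + (1.164 − 1)/0.6776 + (5.598 − 1)/74.30 + (5.212 − 1)/20.14 = 1.989
NF = 10 log₁₀(1.989) = 2.99 dB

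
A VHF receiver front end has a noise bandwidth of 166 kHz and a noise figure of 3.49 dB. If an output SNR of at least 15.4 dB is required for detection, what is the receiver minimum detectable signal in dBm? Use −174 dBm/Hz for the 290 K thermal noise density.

Sensitivity = −174 + 10 log₁₀(B) + NF + SNR_min
= −174 + 52.2 + 3.49 + 15.4
= −102.91 dBm → −102.9 dBm

−102.9 dBm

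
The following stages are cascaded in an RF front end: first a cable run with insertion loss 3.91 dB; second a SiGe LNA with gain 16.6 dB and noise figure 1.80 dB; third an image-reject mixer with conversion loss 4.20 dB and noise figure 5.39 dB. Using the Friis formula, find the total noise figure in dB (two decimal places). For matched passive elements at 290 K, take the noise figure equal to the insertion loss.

Convert to linear (a loss of L dB is a gain of −L dB): F_i = 10^(NF_i/10), G_i = 10^(G_i,dB/10)
  Stage 1: F_1 = 10^(3.91/10) = 2.460, G_1 = 10^(−3.91/10) = 0.4064
  Stage 2: F_2 = 10^(1.80/10) = 1.514, G_2 = 10^(16.6/10) = 45.71
  Stage 3: F_3 = 10^(5.39/10) = 3.459, G_3 = 10^(−4.20/10) = 0.3802
Friis cascade:
  F = 2.460 + (1.514 − 1)/0.4064 + (3.459 − 1)/18.58 = 3.856
NF = 10 log₁₀(3.856) = 5.86 dB

5.86 dB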